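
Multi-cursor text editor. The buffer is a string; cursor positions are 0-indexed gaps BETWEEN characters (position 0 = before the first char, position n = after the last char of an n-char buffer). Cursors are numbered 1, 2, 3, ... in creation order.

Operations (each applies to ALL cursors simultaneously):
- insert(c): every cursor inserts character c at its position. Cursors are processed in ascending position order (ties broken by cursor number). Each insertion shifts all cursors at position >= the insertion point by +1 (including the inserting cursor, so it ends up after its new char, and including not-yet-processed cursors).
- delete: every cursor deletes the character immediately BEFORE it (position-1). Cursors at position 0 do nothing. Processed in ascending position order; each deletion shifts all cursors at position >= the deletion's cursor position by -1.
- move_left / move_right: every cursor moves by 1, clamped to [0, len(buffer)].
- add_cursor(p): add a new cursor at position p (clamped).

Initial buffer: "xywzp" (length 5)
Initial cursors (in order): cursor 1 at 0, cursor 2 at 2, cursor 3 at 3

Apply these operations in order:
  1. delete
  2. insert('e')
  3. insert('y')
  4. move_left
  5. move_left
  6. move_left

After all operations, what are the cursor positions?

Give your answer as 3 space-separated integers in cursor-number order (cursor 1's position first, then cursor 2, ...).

Answer: 0 4 4

Derivation:
After op 1 (delete): buffer="xzp" (len 3), cursors c1@0 c2@1 c3@1, authorship ...
After op 2 (insert('e')): buffer="exeezp" (len 6), cursors c1@1 c2@4 c3@4, authorship 1.23..
After op 3 (insert('y')): buffer="eyxeeyyzp" (len 9), cursors c1@2 c2@7 c3@7, authorship 11.2323..
After op 4 (move_left): buffer="eyxeeyyzp" (len 9), cursors c1@1 c2@6 c3@6, authorship 11.2323..
After op 5 (move_left): buffer="eyxeeyyzp" (len 9), cursors c1@0 c2@5 c3@5, authorship 11.2323..
After op 6 (move_left): buffer="eyxeeyyzp" (len 9), cursors c1@0 c2@4 c3@4, authorship 11.2323..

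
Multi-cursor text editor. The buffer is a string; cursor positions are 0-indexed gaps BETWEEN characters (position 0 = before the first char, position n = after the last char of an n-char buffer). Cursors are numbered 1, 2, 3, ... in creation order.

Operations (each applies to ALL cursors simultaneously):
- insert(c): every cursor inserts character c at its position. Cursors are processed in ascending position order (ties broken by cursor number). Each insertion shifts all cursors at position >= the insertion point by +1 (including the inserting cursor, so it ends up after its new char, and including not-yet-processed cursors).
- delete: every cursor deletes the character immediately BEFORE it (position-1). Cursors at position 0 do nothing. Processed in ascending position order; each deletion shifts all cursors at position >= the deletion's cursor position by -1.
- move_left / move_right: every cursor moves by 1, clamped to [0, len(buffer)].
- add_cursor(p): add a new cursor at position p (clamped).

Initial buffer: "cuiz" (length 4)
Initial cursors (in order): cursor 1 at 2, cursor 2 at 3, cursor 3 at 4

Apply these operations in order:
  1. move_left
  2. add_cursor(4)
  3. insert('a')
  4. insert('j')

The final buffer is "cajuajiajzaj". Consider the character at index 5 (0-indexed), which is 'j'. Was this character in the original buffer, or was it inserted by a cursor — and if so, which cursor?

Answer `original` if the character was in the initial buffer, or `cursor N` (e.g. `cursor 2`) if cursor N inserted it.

After op 1 (move_left): buffer="cuiz" (len 4), cursors c1@1 c2@2 c3@3, authorship ....
After op 2 (add_cursor(4)): buffer="cuiz" (len 4), cursors c1@1 c2@2 c3@3 c4@4, authorship ....
After op 3 (insert('a')): buffer="cauaiaza" (len 8), cursors c1@2 c2@4 c3@6 c4@8, authorship .1.2.3.4
After op 4 (insert('j')): buffer="cajuajiajzaj" (len 12), cursors c1@3 c2@6 c3@9 c4@12, authorship .11.22.33.44
Authorship (.=original, N=cursor N): . 1 1 . 2 2 . 3 3 . 4 4
Index 5: author = 2

Answer: cursor 2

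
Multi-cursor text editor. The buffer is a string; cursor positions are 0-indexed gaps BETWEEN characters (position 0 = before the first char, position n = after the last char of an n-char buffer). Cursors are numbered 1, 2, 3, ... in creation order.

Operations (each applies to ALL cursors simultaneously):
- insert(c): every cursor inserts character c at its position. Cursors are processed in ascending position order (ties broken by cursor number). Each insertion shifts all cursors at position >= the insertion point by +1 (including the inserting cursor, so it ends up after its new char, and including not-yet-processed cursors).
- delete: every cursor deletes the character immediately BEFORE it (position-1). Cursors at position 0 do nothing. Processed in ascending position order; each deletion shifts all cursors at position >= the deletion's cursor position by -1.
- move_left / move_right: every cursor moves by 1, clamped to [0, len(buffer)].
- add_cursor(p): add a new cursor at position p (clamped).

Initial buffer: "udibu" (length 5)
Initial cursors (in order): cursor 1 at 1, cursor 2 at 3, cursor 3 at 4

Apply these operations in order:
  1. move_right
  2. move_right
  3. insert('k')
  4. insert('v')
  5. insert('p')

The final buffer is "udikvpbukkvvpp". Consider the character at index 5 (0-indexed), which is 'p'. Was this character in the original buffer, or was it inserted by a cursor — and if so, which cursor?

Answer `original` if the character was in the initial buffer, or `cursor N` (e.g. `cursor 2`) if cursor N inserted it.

After op 1 (move_right): buffer="udibu" (len 5), cursors c1@2 c2@4 c3@5, authorship .....
After op 2 (move_right): buffer="udibu" (len 5), cursors c1@3 c2@5 c3@5, authorship .....
After op 3 (insert('k')): buffer="udikbukk" (len 8), cursors c1@4 c2@8 c3@8, authorship ...1..23
After op 4 (insert('v')): buffer="udikvbukkvv" (len 11), cursors c1@5 c2@11 c3@11, authorship ...11..2323
After op 5 (insert('p')): buffer="udikvpbukkvvpp" (len 14), cursors c1@6 c2@14 c3@14, authorship ...111..232323
Authorship (.=original, N=cursor N): . . . 1 1 1 . . 2 3 2 3 2 3
Index 5: author = 1

Answer: cursor 1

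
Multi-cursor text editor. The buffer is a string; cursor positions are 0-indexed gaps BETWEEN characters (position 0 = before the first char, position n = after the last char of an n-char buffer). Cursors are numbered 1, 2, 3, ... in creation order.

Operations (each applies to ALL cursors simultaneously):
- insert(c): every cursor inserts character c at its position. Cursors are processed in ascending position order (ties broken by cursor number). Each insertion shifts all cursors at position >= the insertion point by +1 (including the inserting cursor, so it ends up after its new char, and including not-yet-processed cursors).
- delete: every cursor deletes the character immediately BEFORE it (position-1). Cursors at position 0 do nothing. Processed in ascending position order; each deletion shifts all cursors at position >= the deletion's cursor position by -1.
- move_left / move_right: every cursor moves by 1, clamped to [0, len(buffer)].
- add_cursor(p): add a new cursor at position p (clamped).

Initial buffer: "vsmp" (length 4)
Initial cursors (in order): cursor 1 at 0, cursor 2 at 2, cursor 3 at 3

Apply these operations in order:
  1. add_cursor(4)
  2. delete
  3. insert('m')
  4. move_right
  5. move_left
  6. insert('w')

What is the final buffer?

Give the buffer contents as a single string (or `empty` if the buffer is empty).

Answer: mwvmmwwwm

Derivation:
After op 1 (add_cursor(4)): buffer="vsmp" (len 4), cursors c1@0 c2@2 c3@3 c4@4, authorship ....
After op 2 (delete): buffer="v" (len 1), cursors c1@0 c2@1 c3@1 c4@1, authorship .
After op 3 (insert('m')): buffer="mvmmm" (len 5), cursors c1@1 c2@5 c3@5 c4@5, authorship 1.234
After op 4 (move_right): buffer="mvmmm" (len 5), cursors c1@2 c2@5 c3@5 c4@5, authorship 1.234
After op 5 (move_left): buffer="mvmmm" (len 5), cursors c1@1 c2@4 c3@4 c4@4, authorship 1.234
After op 6 (insert('w')): buffer="mwvmmwwwm" (len 9), cursors c1@2 c2@8 c3@8 c4@8, authorship 11.232344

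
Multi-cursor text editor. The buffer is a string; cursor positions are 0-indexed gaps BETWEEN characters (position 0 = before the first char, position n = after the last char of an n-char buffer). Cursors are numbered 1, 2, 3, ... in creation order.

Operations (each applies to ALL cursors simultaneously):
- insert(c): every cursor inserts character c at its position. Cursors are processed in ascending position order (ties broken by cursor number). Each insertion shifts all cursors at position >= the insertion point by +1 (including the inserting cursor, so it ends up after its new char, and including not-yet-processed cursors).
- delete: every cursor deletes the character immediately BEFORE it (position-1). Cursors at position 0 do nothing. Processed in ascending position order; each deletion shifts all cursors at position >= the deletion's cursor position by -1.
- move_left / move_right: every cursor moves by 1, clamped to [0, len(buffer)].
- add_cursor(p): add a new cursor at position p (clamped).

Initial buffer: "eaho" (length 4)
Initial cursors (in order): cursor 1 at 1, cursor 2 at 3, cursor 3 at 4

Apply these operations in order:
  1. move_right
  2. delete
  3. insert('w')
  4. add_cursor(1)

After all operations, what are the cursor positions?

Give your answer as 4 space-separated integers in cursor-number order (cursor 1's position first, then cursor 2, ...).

Answer: 4 4 4 1

Derivation:
After op 1 (move_right): buffer="eaho" (len 4), cursors c1@2 c2@4 c3@4, authorship ....
After op 2 (delete): buffer="e" (len 1), cursors c1@1 c2@1 c3@1, authorship .
After op 3 (insert('w')): buffer="ewww" (len 4), cursors c1@4 c2@4 c3@4, authorship .123
After op 4 (add_cursor(1)): buffer="ewww" (len 4), cursors c4@1 c1@4 c2@4 c3@4, authorship .123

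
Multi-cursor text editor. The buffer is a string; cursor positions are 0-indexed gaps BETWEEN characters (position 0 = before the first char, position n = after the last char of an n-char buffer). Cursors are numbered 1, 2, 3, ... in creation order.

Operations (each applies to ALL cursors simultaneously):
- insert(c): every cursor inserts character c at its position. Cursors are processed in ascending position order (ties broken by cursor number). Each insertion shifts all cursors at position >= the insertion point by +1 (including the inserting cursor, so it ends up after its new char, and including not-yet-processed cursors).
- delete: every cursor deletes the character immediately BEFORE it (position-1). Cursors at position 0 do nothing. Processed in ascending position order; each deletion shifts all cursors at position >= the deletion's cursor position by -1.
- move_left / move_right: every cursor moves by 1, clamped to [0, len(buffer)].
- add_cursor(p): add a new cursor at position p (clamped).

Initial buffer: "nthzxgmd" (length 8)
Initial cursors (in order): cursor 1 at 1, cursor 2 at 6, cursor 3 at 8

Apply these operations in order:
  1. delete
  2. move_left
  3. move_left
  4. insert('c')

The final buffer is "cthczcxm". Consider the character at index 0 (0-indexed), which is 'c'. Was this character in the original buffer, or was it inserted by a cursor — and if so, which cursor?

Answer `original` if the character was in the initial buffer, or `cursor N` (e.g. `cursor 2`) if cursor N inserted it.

Answer: cursor 1

Derivation:
After op 1 (delete): buffer="thzxm" (len 5), cursors c1@0 c2@4 c3@5, authorship .....
After op 2 (move_left): buffer="thzxm" (len 5), cursors c1@0 c2@3 c3@4, authorship .....
After op 3 (move_left): buffer="thzxm" (len 5), cursors c1@0 c2@2 c3@3, authorship .....
After op 4 (insert('c')): buffer="cthczcxm" (len 8), cursors c1@1 c2@4 c3@6, authorship 1..2.3..
Authorship (.=original, N=cursor N): 1 . . 2 . 3 . .
Index 0: author = 1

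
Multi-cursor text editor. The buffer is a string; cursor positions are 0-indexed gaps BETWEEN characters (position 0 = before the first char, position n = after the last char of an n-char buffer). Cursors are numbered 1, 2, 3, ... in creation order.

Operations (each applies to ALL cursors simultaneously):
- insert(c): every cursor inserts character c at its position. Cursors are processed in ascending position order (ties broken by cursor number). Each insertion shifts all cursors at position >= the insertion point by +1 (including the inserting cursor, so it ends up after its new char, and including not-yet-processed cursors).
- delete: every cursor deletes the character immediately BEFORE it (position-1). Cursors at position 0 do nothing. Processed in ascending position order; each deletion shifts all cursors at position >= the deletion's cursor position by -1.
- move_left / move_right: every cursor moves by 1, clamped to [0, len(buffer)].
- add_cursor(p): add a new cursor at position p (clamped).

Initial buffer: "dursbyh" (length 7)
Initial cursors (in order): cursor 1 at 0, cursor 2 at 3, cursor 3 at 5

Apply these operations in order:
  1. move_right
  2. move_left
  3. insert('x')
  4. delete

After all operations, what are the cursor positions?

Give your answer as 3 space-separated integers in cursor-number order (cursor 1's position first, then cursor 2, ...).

Answer: 0 3 5

Derivation:
After op 1 (move_right): buffer="dursbyh" (len 7), cursors c1@1 c2@4 c3@6, authorship .......
After op 2 (move_left): buffer="dursbyh" (len 7), cursors c1@0 c2@3 c3@5, authorship .......
After op 3 (insert('x')): buffer="xdurxsbxyh" (len 10), cursors c1@1 c2@5 c3@8, authorship 1...2..3..
After op 4 (delete): buffer="dursbyh" (len 7), cursors c1@0 c2@3 c3@5, authorship .......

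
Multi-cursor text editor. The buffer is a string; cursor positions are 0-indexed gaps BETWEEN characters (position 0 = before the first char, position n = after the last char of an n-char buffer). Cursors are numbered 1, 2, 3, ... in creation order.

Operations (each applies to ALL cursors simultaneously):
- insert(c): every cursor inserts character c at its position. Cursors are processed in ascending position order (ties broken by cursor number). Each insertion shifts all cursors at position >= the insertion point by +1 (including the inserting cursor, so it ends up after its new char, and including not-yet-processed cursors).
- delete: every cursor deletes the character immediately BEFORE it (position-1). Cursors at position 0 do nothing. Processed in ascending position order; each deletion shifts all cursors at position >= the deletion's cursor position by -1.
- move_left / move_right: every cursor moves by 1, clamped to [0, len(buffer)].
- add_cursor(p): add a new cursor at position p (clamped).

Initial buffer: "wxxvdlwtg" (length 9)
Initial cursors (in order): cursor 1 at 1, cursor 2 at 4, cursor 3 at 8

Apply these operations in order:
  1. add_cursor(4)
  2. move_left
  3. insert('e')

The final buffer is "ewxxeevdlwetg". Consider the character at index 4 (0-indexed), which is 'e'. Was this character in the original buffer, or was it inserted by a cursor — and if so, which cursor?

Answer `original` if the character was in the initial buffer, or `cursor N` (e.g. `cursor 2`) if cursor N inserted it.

After op 1 (add_cursor(4)): buffer="wxxvdlwtg" (len 9), cursors c1@1 c2@4 c4@4 c3@8, authorship .........
After op 2 (move_left): buffer="wxxvdlwtg" (len 9), cursors c1@0 c2@3 c4@3 c3@7, authorship .........
After op 3 (insert('e')): buffer="ewxxeevdlwetg" (len 13), cursors c1@1 c2@6 c4@6 c3@11, authorship 1...24....3..
Authorship (.=original, N=cursor N): 1 . . . 2 4 . . . . 3 . .
Index 4: author = 2

Answer: cursor 2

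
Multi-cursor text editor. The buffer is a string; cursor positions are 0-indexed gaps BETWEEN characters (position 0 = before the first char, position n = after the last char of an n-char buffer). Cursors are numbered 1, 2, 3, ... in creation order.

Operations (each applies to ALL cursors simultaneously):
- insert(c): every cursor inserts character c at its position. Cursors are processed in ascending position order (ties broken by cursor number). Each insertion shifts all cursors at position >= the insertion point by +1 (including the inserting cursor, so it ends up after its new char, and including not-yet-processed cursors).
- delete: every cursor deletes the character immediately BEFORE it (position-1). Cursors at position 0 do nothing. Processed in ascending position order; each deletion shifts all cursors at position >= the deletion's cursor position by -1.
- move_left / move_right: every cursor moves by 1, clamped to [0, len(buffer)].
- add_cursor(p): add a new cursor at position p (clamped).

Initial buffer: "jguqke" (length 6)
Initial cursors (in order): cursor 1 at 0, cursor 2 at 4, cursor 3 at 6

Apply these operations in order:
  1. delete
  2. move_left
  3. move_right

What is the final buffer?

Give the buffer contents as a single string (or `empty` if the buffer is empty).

After op 1 (delete): buffer="jguk" (len 4), cursors c1@0 c2@3 c3@4, authorship ....
After op 2 (move_left): buffer="jguk" (len 4), cursors c1@0 c2@2 c3@3, authorship ....
After op 3 (move_right): buffer="jguk" (len 4), cursors c1@1 c2@3 c3@4, authorship ....

Answer: jguk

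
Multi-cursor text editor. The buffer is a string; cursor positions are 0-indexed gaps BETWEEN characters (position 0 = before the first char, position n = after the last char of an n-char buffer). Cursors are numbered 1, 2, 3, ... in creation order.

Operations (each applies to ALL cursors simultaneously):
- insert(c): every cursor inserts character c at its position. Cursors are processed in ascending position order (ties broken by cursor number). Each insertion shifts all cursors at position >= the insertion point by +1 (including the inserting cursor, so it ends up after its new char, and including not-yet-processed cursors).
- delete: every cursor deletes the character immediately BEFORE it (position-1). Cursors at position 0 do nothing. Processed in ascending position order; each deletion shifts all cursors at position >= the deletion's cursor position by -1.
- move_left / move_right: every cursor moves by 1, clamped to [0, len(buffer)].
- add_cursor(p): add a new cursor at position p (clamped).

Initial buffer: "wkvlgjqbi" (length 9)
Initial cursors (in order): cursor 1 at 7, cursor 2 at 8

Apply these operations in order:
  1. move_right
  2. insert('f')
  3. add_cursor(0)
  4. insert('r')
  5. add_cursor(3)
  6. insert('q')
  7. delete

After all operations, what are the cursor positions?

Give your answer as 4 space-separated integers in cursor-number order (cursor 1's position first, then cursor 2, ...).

Answer: 11 14 1 3

Derivation:
After op 1 (move_right): buffer="wkvlgjqbi" (len 9), cursors c1@8 c2@9, authorship .........
After op 2 (insert('f')): buffer="wkvlgjqbfif" (len 11), cursors c1@9 c2@11, authorship ........1.2
After op 3 (add_cursor(0)): buffer="wkvlgjqbfif" (len 11), cursors c3@0 c1@9 c2@11, authorship ........1.2
After op 4 (insert('r')): buffer="rwkvlgjqbfrifr" (len 14), cursors c3@1 c1@11 c2@14, authorship 3........11.22
After op 5 (add_cursor(3)): buffer="rwkvlgjqbfrifr" (len 14), cursors c3@1 c4@3 c1@11 c2@14, authorship 3........11.22
After op 6 (insert('q')): buffer="rqwkqvlgjqbfrqifrq" (len 18), cursors c3@2 c4@5 c1@14 c2@18, authorship 33..4......111.222
After op 7 (delete): buffer="rwkvlgjqbfrifr" (len 14), cursors c3@1 c4@3 c1@11 c2@14, authorship 3........11.22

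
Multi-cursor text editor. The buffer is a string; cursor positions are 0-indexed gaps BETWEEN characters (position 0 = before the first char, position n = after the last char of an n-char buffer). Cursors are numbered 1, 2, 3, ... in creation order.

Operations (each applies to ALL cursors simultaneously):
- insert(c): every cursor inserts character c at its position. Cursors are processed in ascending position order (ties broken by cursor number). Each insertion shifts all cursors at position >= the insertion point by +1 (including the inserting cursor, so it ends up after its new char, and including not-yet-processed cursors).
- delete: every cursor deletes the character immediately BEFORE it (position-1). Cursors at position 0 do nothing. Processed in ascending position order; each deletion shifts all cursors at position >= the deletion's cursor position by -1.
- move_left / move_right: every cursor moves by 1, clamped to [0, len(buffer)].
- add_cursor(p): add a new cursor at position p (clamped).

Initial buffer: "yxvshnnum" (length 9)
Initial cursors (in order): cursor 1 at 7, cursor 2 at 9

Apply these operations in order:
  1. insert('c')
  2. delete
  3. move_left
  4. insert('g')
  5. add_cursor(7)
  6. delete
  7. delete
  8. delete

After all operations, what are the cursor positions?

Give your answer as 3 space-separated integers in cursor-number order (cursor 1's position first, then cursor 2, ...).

Answer: 1 1 1

Derivation:
After op 1 (insert('c')): buffer="yxvshnncumc" (len 11), cursors c1@8 c2@11, authorship .......1..2
After op 2 (delete): buffer="yxvshnnum" (len 9), cursors c1@7 c2@9, authorship .........
After op 3 (move_left): buffer="yxvshnnum" (len 9), cursors c1@6 c2@8, authorship .........
After op 4 (insert('g')): buffer="yxvshngnugm" (len 11), cursors c1@7 c2@10, authorship ......1..2.
After op 5 (add_cursor(7)): buffer="yxvshngnugm" (len 11), cursors c1@7 c3@7 c2@10, authorship ......1..2.
After op 6 (delete): buffer="yxvshnum" (len 8), cursors c1@5 c3@5 c2@7, authorship ........
After op 7 (delete): buffer="yxvnm" (len 5), cursors c1@3 c3@3 c2@4, authorship .....
After op 8 (delete): buffer="ym" (len 2), cursors c1@1 c2@1 c3@1, authorship ..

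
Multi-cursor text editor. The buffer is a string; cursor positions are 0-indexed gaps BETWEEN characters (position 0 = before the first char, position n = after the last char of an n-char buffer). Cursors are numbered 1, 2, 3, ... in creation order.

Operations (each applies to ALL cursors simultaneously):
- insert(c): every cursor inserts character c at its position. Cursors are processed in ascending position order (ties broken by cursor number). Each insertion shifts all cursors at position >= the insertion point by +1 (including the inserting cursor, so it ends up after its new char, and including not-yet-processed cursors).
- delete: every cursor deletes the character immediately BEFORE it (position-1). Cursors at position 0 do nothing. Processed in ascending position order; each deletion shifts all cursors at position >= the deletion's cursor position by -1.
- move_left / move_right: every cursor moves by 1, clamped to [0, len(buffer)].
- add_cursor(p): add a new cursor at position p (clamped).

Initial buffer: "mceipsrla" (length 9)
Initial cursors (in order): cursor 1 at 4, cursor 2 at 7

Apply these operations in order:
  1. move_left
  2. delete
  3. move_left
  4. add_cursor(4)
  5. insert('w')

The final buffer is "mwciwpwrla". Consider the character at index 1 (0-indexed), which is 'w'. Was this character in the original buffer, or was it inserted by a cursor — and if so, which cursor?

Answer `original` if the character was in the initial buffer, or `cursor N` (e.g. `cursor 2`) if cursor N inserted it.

After op 1 (move_left): buffer="mceipsrla" (len 9), cursors c1@3 c2@6, authorship .........
After op 2 (delete): buffer="mciprla" (len 7), cursors c1@2 c2@4, authorship .......
After op 3 (move_left): buffer="mciprla" (len 7), cursors c1@1 c2@3, authorship .......
After op 4 (add_cursor(4)): buffer="mciprla" (len 7), cursors c1@1 c2@3 c3@4, authorship .......
After op 5 (insert('w')): buffer="mwciwpwrla" (len 10), cursors c1@2 c2@5 c3@7, authorship .1..2.3...
Authorship (.=original, N=cursor N): . 1 . . 2 . 3 . . .
Index 1: author = 1

Answer: cursor 1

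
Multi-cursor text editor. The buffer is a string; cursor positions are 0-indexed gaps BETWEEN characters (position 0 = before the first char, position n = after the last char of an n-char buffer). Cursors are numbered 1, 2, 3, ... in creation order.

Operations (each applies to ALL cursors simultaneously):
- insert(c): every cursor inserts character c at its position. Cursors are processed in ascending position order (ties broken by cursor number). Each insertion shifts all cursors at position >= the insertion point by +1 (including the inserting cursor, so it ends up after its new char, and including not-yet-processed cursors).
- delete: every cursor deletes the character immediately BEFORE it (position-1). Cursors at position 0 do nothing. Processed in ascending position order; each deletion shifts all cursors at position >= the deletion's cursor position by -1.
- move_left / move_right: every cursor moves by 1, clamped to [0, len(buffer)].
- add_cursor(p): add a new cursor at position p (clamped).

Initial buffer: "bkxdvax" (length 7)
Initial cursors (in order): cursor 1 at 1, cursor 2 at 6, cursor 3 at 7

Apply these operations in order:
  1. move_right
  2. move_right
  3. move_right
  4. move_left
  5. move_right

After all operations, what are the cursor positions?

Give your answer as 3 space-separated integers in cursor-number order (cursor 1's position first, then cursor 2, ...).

After op 1 (move_right): buffer="bkxdvax" (len 7), cursors c1@2 c2@7 c3@7, authorship .......
After op 2 (move_right): buffer="bkxdvax" (len 7), cursors c1@3 c2@7 c3@7, authorship .......
After op 3 (move_right): buffer="bkxdvax" (len 7), cursors c1@4 c2@7 c3@7, authorship .......
After op 4 (move_left): buffer="bkxdvax" (len 7), cursors c1@3 c2@6 c3@6, authorship .......
After op 5 (move_right): buffer="bkxdvax" (len 7), cursors c1@4 c2@7 c3@7, authorship .......

Answer: 4 7 7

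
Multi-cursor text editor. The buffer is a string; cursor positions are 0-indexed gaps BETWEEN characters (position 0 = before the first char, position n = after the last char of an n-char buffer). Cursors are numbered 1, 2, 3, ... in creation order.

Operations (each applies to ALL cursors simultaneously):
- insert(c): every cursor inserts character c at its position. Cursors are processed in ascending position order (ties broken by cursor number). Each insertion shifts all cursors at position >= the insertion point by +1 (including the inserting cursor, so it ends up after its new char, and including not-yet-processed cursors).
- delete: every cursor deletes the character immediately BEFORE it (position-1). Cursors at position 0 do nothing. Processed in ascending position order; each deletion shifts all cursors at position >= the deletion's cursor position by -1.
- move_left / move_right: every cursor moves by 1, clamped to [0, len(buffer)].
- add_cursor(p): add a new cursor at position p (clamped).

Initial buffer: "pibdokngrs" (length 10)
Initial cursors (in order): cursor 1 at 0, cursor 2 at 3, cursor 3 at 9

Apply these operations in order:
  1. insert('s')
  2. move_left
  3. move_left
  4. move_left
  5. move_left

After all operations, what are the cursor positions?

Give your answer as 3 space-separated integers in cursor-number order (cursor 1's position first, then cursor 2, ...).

Answer: 0 1 8

Derivation:
After op 1 (insert('s')): buffer="spibsdokngrss" (len 13), cursors c1@1 c2@5 c3@12, authorship 1...2......3.
After op 2 (move_left): buffer="spibsdokngrss" (len 13), cursors c1@0 c2@4 c3@11, authorship 1...2......3.
After op 3 (move_left): buffer="spibsdokngrss" (len 13), cursors c1@0 c2@3 c3@10, authorship 1...2......3.
After op 4 (move_left): buffer="spibsdokngrss" (len 13), cursors c1@0 c2@2 c3@9, authorship 1...2......3.
After op 5 (move_left): buffer="spibsdokngrss" (len 13), cursors c1@0 c2@1 c3@8, authorship 1...2......3.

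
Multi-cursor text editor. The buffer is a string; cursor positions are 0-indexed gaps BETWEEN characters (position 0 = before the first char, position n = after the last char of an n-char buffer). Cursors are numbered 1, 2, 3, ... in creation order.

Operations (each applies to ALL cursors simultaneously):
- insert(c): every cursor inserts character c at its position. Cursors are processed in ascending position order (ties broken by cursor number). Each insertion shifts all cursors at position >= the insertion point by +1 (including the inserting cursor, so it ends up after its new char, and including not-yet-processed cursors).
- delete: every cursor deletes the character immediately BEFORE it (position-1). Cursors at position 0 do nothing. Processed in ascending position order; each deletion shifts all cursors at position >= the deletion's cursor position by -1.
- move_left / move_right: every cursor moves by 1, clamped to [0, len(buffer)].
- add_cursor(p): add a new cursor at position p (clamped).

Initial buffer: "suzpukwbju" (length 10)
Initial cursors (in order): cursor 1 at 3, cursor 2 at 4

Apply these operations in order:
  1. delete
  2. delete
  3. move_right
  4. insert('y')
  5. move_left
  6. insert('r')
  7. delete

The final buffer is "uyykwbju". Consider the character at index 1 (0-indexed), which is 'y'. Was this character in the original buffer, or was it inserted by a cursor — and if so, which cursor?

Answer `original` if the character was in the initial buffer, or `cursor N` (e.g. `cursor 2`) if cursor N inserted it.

Answer: cursor 1

Derivation:
After op 1 (delete): buffer="suukwbju" (len 8), cursors c1@2 c2@2, authorship ........
After op 2 (delete): buffer="ukwbju" (len 6), cursors c1@0 c2@0, authorship ......
After op 3 (move_right): buffer="ukwbju" (len 6), cursors c1@1 c2@1, authorship ......
After op 4 (insert('y')): buffer="uyykwbju" (len 8), cursors c1@3 c2@3, authorship .12.....
After op 5 (move_left): buffer="uyykwbju" (len 8), cursors c1@2 c2@2, authorship .12.....
After op 6 (insert('r')): buffer="uyrrykwbju" (len 10), cursors c1@4 c2@4, authorship .1122.....
After op 7 (delete): buffer="uyykwbju" (len 8), cursors c1@2 c2@2, authorship .12.....
Authorship (.=original, N=cursor N): . 1 2 . . . . .
Index 1: author = 1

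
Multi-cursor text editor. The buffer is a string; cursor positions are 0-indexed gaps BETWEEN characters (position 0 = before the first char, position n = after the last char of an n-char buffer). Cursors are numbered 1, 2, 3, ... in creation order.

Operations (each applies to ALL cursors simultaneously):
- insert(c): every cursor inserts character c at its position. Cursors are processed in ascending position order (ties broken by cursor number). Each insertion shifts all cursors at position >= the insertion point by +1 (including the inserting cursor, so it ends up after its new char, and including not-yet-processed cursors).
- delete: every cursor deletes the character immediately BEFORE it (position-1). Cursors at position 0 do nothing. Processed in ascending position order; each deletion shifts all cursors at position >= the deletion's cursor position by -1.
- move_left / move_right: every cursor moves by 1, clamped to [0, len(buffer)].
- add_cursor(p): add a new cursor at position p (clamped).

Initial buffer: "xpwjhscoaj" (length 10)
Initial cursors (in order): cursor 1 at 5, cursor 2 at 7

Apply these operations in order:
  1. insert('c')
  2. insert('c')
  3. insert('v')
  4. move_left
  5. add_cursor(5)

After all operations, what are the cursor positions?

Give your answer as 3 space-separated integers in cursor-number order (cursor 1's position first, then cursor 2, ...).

After op 1 (insert('c')): buffer="xpwjhcsccoaj" (len 12), cursors c1@6 c2@9, authorship .....1..2...
After op 2 (insert('c')): buffer="xpwjhccscccoaj" (len 14), cursors c1@7 c2@11, authorship .....11..22...
After op 3 (insert('v')): buffer="xpwjhccvscccvoaj" (len 16), cursors c1@8 c2@13, authorship .....111..222...
After op 4 (move_left): buffer="xpwjhccvscccvoaj" (len 16), cursors c1@7 c2@12, authorship .....111..222...
After op 5 (add_cursor(5)): buffer="xpwjhccvscccvoaj" (len 16), cursors c3@5 c1@7 c2@12, authorship .....111..222...

Answer: 7 12 5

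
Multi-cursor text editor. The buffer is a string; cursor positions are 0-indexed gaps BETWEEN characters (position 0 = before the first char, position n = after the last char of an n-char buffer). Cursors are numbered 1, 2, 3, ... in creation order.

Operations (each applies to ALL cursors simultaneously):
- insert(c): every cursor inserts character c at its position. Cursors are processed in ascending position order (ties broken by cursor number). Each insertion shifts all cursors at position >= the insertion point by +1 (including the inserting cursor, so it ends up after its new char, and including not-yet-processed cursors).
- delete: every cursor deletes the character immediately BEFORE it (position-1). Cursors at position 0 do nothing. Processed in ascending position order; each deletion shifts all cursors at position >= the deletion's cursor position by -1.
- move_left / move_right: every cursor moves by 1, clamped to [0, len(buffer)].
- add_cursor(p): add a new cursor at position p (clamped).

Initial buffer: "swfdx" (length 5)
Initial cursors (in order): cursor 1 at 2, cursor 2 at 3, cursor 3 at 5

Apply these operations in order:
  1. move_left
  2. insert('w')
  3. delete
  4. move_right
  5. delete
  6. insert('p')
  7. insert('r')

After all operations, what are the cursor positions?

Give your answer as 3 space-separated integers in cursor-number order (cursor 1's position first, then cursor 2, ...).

After op 1 (move_left): buffer="swfdx" (len 5), cursors c1@1 c2@2 c3@4, authorship .....
After op 2 (insert('w')): buffer="swwwfdwx" (len 8), cursors c1@2 c2@4 c3@7, authorship .1.2..3.
After op 3 (delete): buffer="swfdx" (len 5), cursors c1@1 c2@2 c3@4, authorship .....
After op 4 (move_right): buffer="swfdx" (len 5), cursors c1@2 c2@3 c3@5, authorship .....
After op 5 (delete): buffer="sd" (len 2), cursors c1@1 c2@1 c3@2, authorship ..
After op 6 (insert('p')): buffer="sppdp" (len 5), cursors c1@3 c2@3 c3@5, authorship .12.3
After op 7 (insert('r')): buffer="spprrdpr" (len 8), cursors c1@5 c2@5 c3@8, authorship .1212.33

Answer: 5 5 8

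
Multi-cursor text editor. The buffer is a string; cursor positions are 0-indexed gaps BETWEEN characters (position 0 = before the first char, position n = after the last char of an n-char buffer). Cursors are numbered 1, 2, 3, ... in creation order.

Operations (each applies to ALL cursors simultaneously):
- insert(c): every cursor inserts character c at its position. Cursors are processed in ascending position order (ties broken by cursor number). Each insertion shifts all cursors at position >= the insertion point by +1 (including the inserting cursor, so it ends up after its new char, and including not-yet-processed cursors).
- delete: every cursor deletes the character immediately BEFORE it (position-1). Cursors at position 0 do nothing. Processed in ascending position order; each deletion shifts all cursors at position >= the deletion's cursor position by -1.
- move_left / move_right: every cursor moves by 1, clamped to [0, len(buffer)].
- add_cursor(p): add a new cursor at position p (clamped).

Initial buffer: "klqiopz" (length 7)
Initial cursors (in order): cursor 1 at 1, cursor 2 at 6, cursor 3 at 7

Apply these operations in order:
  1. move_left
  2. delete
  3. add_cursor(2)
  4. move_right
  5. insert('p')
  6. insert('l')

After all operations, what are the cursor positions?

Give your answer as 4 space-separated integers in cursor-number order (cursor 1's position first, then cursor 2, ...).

After op 1 (move_left): buffer="klqiopz" (len 7), cursors c1@0 c2@5 c3@6, authorship .......
After op 2 (delete): buffer="klqiz" (len 5), cursors c1@0 c2@4 c3@4, authorship .....
After op 3 (add_cursor(2)): buffer="klqiz" (len 5), cursors c1@0 c4@2 c2@4 c3@4, authorship .....
After op 4 (move_right): buffer="klqiz" (len 5), cursors c1@1 c4@3 c2@5 c3@5, authorship .....
After op 5 (insert('p')): buffer="kplqpizpp" (len 9), cursors c1@2 c4@5 c2@9 c3@9, authorship .1..4..23
After op 6 (insert('l')): buffer="kpllqplizppll" (len 13), cursors c1@3 c4@7 c2@13 c3@13, authorship .11..44..2323

Answer: 3 13 13 7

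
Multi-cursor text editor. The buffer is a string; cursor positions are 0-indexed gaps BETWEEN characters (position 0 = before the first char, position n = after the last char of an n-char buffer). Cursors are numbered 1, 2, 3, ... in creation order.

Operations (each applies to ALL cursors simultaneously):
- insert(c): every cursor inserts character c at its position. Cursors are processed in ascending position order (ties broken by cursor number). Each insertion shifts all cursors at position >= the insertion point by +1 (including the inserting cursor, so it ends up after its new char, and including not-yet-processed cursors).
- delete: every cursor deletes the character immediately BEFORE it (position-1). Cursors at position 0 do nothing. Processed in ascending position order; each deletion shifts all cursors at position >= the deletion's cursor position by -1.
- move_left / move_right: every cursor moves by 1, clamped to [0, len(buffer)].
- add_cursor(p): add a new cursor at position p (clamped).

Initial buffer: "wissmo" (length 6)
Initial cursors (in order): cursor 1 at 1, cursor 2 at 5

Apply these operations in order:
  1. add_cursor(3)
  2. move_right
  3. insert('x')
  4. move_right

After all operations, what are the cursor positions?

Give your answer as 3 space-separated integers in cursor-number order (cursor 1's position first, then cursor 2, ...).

Answer: 4 9 7

Derivation:
After op 1 (add_cursor(3)): buffer="wissmo" (len 6), cursors c1@1 c3@3 c2@5, authorship ......
After op 2 (move_right): buffer="wissmo" (len 6), cursors c1@2 c3@4 c2@6, authorship ......
After op 3 (insert('x')): buffer="wixssxmox" (len 9), cursors c1@3 c3@6 c2@9, authorship ..1..3..2
After op 4 (move_right): buffer="wixssxmox" (len 9), cursors c1@4 c3@7 c2@9, authorship ..1..3..2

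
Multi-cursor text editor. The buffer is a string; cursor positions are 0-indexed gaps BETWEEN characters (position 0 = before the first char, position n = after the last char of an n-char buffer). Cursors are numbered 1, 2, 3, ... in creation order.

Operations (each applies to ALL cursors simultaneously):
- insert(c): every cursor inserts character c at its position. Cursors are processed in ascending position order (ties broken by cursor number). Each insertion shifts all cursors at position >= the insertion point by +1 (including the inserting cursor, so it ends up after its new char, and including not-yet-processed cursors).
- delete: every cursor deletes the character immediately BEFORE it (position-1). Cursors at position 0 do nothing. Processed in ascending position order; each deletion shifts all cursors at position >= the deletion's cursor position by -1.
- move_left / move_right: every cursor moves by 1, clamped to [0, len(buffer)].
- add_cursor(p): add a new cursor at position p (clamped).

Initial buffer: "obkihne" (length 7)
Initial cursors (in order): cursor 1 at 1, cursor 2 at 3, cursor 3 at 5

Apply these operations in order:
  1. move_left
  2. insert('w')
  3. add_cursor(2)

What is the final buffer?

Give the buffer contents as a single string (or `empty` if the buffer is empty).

Answer: wobwkiwhne

Derivation:
After op 1 (move_left): buffer="obkihne" (len 7), cursors c1@0 c2@2 c3@4, authorship .......
After op 2 (insert('w')): buffer="wobwkiwhne" (len 10), cursors c1@1 c2@4 c3@7, authorship 1..2..3...
After op 3 (add_cursor(2)): buffer="wobwkiwhne" (len 10), cursors c1@1 c4@2 c2@4 c3@7, authorship 1..2..3...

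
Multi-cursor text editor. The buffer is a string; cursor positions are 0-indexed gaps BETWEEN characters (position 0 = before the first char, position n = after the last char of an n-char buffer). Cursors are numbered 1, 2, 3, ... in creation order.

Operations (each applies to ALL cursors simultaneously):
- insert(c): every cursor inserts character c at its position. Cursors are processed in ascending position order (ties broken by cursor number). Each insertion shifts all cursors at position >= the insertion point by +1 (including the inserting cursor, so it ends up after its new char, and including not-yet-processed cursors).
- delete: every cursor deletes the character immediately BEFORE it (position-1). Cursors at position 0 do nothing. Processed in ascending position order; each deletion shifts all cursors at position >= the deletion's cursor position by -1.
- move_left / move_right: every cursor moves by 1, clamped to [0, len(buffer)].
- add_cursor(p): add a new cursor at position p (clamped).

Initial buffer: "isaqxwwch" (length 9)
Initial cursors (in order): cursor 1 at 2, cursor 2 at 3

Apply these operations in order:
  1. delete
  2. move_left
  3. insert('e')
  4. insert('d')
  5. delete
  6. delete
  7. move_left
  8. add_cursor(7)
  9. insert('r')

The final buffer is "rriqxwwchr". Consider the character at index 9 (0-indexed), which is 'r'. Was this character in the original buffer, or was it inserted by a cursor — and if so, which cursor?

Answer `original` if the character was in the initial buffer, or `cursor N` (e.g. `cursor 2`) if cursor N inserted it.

After op 1 (delete): buffer="iqxwwch" (len 7), cursors c1@1 c2@1, authorship .......
After op 2 (move_left): buffer="iqxwwch" (len 7), cursors c1@0 c2@0, authorship .......
After op 3 (insert('e')): buffer="eeiqxwwch" (len 9), cursors c1@2 c2@2, authorship 12.......
After op 4 (insert('d')): buffer="eeddiqxwwch" (len 11), cursors c1@4 c2@4, authorship 1212.......
After op 5 (delete): buffer="eeiqxwwch" (len 9), cursors c1@2 c2@2, authorship 12.......
After op 6 (delete): buffer="iqxwwch" (len 7), cursors c1@0 c2@0, authorship .......
After op 7 (move_left): buffer="iqxwwch" (len 7), cursors c1@0 c2@0, authorship .......
After op 8 (add_cursor(7)): buffer="iqxwwch" (len 7), cursors c1@0 c2@0 c3@7, authorship .......
After op 9 (insert('r')): buffer="rriqxwwchr" (len 10), cursors c1@2 c2@2 c3@10, authorship 12.......3
Authorship (.=original, N=cursor N): 1 2 . . . . . . . 3
Index 9: author = 3

Answer: cursor 3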